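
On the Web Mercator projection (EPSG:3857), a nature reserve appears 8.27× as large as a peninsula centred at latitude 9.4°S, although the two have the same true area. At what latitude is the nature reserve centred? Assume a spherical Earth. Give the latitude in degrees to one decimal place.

69.9°

On Mercator, (apparent₁)/(apparent₂) = sec²φ₁ / sec²φ₂ when true areas are equal.
cos²φ₂ / cos²φ₁ = 8.27  ⇒  cos φ₁ = cos 9.4° / √8.27 = 0.9866/2.876 = 0.3431.
φ₁ = arccos(0.3431) ≈ 69.9°.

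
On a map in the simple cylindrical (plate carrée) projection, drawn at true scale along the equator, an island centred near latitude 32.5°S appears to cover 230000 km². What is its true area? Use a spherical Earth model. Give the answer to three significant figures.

194000 km²

For the equirectangular projection with φ₀ = 0 (plate carrée), h = 1 along meridians and k = sec φ along parallels.
Areal scale = h·k = 1 × sec φ; at 32.5°, h = 1.000, k = 1.186, so h·k = 1.186.
True area = apparent / (areal scale) = 230000 / 1.186 ≈ 194000 km².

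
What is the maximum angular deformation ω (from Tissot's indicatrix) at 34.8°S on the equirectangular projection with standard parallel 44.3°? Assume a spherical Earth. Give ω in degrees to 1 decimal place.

7.9°

With standard parallel φ₀ = 44.3°, the equirectangular projection gives x = Rλ cos φ₀, y = Rφ, so h = 1 and k = cos 44.3° / cos φ.
At 34.8°: h = 1.000, k = 0.8716; principal scales a = 1.000, b = 0.8716.
sin(ω/2) = (a − b)/(a + b) = 0.1284/1.872 = 0.06862, so ω = 2 arcsin(0.06862) ≈ 7.9°.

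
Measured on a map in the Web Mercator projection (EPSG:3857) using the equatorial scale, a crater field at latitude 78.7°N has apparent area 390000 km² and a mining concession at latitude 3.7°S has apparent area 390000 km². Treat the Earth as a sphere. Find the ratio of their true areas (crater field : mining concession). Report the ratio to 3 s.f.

0.0386

Mercator's areal exaggeration is sec²φ; hence true area = (apparent area) · cos²φ.
True area of crater field: 390000 × cos²(78.7°) = 390000 × 0.03839 = 14970 km².
True area of mining concession: 390000 × cos²(3.7°) = 390000 × 0.9958 = 388400 km².
Ratio = 14970 / 388400 ≈ 0.0386.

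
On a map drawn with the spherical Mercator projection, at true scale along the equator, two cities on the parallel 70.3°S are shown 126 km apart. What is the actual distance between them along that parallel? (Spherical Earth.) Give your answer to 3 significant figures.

For Mercator, h = k = sec φ (a conformal cylindrical projection has a single point scale, 1/cos φ).
Along the parallel at 70.3°, map distances are exaggerated by k = sec 70.3° = 2.967.
True distance = 126 / 2.967 = 126 × cos 70.3° ≈ 42.5 km.

42.5 km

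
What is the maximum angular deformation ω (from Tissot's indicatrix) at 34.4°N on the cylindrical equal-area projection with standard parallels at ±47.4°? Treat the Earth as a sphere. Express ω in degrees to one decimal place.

22.5°

Cylindrical equal-area (φ₀ = 47.4°): h = cos φ / cos 47.4° along meridians, k = cos 47.4° / cos φ along parallels; h·k = 1.
At 34.4°: h = 1.219, k = 0.8203; principal scales a = 1.219, b = 0.8203.
sin(ω/2) = (a − b)/(a + b) = 0.3987/2.039 = 0.1955, so ω = 2 arcsin(0.1955) ≈ 22.5°.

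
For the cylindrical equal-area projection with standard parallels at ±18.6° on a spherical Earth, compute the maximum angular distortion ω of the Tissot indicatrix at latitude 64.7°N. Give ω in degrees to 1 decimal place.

A cylindrical equal-area projection with standard parallel φ₀ has meridian scale h = cos φ / cos φ₀ and parallel scale k = cos φ₀ / cos φ (so areas are preserved, h·k = 1).
At 64.7°: h = 0.4509, k = 2.218; principal scales a = 2.218, b = 0.4509.
sin(ω/2) = (a − b)/(a + b) = 1.767/2.669 = 0.6621, so ω = 2 arcsin(0.6621) ≈ 82.9°.

82.9°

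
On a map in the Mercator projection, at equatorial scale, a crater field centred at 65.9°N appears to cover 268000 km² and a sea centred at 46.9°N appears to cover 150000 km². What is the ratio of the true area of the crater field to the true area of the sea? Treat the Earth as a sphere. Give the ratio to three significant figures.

Since Mercator area scale is 1/cos²φ, the true area equals the apparent area multiplied by cos²φ.
True area of crater field: 268000 × cos²(65.9°) = 268000 × 0.1667 = 44680 km².
True area of sea: 150000 × cos²(46.9°) = 150000 × 0.4669 = 70030 km².
Ratio = 44680 / 70030 ≈ 0.638.

0.638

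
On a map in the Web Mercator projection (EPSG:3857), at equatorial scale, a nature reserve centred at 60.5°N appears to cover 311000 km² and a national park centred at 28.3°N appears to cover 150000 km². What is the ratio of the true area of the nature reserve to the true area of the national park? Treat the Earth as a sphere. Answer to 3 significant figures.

On Mercator the areal scale is sec²φ, so true area = apparent × cos²φ.
True area of nature reserve: 311000 × cos²(60.5°) = 311000 × 0.2425 = 75410 km².
True area of national park: 150000 × cos²(28.3°) = 150000 × 0.7752 = 116300 km².
Ratio = 75410 / 116300 ≈ 0.649.

0.649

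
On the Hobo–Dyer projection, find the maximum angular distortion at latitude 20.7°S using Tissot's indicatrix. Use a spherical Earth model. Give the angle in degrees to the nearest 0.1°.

The Hobo–Dyer projection is cylindrical equal-area with φ₀ = 37.5°. A cylindrical equal-area projection with standard parallel φ₀ has meridian scale h = cos φ / cos φ₀ and parallel scale k = cos φ₀ / cos φ (so areas are preserved, h·k = 1).
At 20.7°: h = 1.179, k = 0.8481; principal scales a = 1.179, b = 0.8481.
sin(ω/2) = (a − b)/(a + b) = 0.3310/2.027 = 0.1633, so ω = 2 arcsin(0.1633) ≈ 18.8°.

18.8°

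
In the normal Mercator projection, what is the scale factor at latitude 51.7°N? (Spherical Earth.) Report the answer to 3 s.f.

The Mercator projection is conformal; its linear scale factor is the same in every direction and equals sec φ = 1/cos φ.
k = 1/cos 51.7° = 1/0.6198 = 1.613.

1.61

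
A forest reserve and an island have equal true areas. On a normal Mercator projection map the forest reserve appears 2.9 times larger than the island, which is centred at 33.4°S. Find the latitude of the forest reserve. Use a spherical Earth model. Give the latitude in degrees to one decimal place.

On Mercator, (apparent₁)/(apparent₂) = sec²φ₁ / sec²φ₂ when true areas are equal.
cos²φ₂ / cos²φ₁ = 2.9  ⇒  cos φ₁ = cos 33.4° / √2.9 = 0.8348/1.703 = 0.4902.
φ₁ = arccos(0.4902) ≈ 60.6°.

60.6°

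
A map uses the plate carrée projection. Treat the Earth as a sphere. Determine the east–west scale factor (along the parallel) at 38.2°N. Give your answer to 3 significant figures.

For the equirectangular projection with φ₀ = 0 (plate carrée), h = 1 along meridians and k = sec φ along parallels.
k = 1/cos 38.2° = 1/0.7859 = 1.272.

1.27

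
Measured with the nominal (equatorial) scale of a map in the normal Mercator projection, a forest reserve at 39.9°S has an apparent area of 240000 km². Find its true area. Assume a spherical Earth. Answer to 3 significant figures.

Mercator is conformal, so the point scale is isotropic: h = k = sec φ = 1/cos φ.
Areal scale = k² = sec²φ = 1/cos²(39.9°) = 1/0.7672² = 1.699.
True area = apparent / (areal scale) = 240000 / 1.699 ≈ 141000 km².

141000 km²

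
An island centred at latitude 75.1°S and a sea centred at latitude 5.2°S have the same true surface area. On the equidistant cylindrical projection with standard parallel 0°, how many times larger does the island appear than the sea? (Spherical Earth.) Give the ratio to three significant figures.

In the plate carrée (x = Rλ, y = Rφ), meridians are true-scale (h = 1) and parallels are stretched by k = sec φ.
Areal scale at 75.1°: h·k = 1.000 × 3.889 = 3.889.
Areal scale at 5.2°: h·k = 1.000 × 1.004 = 1.004.
Ratio = 3.889/1.004 ≈ 3.87.

3.87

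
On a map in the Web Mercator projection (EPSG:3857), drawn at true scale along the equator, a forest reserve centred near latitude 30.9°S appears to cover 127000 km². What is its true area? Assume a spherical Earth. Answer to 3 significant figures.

93500 km²

The Mercator projection is conformal; its linear scale factor is the same in every direction and equals sec φ = 1/cos φ.
Areal scale = k² = sec²φ = 1/cos²(30.9°) = 1/0.8581² = 1.358.
True area = apparent / (areal scale) = 127000 / 1.358 ≈ 93500 km².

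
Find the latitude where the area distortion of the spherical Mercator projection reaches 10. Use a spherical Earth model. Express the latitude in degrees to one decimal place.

71.6°

Mercator areal scale is sec²φ.
sec²φ = 10  ⇒  cos²φ = 0.1000  ⇒  cos φ = 0.3162.
φ = arccos(0.3162) ≈ 71.6°.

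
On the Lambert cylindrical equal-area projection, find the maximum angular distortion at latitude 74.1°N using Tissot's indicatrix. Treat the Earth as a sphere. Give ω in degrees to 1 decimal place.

The Lambert cylindrical equal-area projection is the cylindrical equal-area projection with its standard parallel at the equator (φ₀ = 0). A cylindrical equal-area projection with standard parallel φ₀ has meridian scale h = cos φ / cos φ₀ and parallel scale k = cos φ₀ / cos φ (so areas are preserved, h·k = 1).
At 74.1°: h = 0.2740, k = 3.650; principal scales a = 3.650, b = 0.2740.
sin(ω/2) = (a − b)/(a + b) = 3.376/3.924 = 0.8604, so ω = 2 arcsin(0.8604) ≈ 118.7°.

118.7°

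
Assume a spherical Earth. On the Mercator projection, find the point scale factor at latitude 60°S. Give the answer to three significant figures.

2.00

Mercator is conformal, so the point scale is isotropic: h = k = sec φ = 1/cos φ.
k = 1/cos 60° = 1/0.5000 = 2.000.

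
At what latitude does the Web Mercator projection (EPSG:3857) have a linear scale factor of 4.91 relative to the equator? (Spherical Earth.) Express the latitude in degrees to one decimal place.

78.2°

Mercator scale is k = sec φ = 1/cos φ.
1/cos φ = 4.91  ⇒  cos φ = 0.2037  ⇒  φ = arccos(0.2037) ≈ 78.2°.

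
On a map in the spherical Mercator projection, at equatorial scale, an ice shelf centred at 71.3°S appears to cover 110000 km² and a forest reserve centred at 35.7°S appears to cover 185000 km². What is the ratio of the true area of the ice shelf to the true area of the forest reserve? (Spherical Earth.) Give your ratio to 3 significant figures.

On Mercator the areal scale is sec²φ, so true area = apparent × cos²φ.
True area of ice shelf: 110000 × cos²(71.3°) = 110000 × 0.1028 = 11310 km².
True area of forest reserve: 185000 × cos²(35.7°) = 185000 × 0.6595 = 122000 km².
Ratio = 11310 / 122000 ≈ 0.0927.

0.0927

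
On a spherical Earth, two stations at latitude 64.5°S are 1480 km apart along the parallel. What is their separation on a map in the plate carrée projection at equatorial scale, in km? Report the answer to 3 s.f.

3440 km

In the plate carrée (x = Rλ, y = Rφ), meridians are true-scale (h = 1) and parallels are stretched by k = sec φ.
Along the parallel, k = sec 64.5° = 1/0.4305 = 2.323.
Map distance = 1480 × 2.323 ≈ 3440 km.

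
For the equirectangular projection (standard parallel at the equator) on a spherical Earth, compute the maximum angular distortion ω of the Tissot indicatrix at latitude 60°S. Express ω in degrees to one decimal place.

For the equirectangular projection with φ₀ = 0 (plate carrée), h = 1 along meridians and k = sec φ along parallels.
At 60°: h = 1.000, k = 2.000; principal scales a = 2.000, b = 1.000.
sin(ω/2) = (a − b)/(a + b) = 1.0000/3.000 = 0.3333, so ω = 2 arcsin(0.3333) ≈ 38.9°.

38.9°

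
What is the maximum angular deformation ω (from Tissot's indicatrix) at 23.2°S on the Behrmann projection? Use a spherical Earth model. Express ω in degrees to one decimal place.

Behrmann is a cylindrical equal-area projection with standard parallels at ±30°. For cylindrical equal-area with standard parallel φ₀, h = cos φ / cos φ₀ and k = cos φ₀ / cos φ, so h·k = 1.
At 23.2°: h = 1.061, k = 0.9422; principal scales a = 1.061, b = 0.9422.
sin(ω/2) = (a − b)/(a + b) = 0.1191/2.004 = 0.05945, so ω = 2 arcsin(0.05945) ≈ 6.8°.

6.8°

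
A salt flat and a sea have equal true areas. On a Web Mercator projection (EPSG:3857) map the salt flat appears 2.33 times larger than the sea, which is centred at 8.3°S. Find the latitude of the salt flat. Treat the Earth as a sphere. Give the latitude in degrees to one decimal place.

Mercator areal scale is sec²φ, so apparent-area ratio = sec²φ₁ / sec²φ₂ = cos²φ₂ / cos²φ₁.
cos²φ₂ / cos²φ₁ = 2.33  ⇒  cos φ₁ = cos 8.3° / √2.33 = 0.9895/1.526 = 0.6483.
φ₁ = arccos(0.6483) ≈ 49.6°.

49.6°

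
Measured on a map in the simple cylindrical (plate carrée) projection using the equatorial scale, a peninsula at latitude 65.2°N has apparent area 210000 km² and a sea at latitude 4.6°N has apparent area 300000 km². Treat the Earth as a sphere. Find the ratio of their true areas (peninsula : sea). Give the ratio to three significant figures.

0.295

Plate carrée has h = 1 and k = sec φ, giving areal scale sec φ; true area = (apparent area) · cos φ.
True area of peninsula: 210000 × cos(65.2°) = 210000 × 0.4195 = 88080 km².
True area of sea: 300000 × cos(4.6°) = 300000 × 0.9968 = 299000 km².
Ratio = 88080 / 299000 ≈ 0.295.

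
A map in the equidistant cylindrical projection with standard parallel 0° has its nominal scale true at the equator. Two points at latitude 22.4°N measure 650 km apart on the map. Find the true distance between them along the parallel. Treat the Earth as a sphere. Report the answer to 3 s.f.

Plate carrée maps x = Rλ, y = Rφ. The meridian scale is h = 1 and the parallel scale is k = 1/cos φ = sec φ.
Along the parallel at 22.4°, map distances are exaggerated by k = sec 22.4° = 1.082.
True distance = 650 / 1.082 = 650 × cos 22.4° ≈ 601 km.

601 km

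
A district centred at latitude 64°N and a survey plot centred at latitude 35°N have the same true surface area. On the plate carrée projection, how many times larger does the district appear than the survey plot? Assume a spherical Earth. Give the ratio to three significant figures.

1.87

For the equirectangular projection with φ₀ = 0 (plate carrée), h = 1 along meridians and k = sec φ along parallels.
Areal scale at 64°: h·k = 1.000 × 2.281 = 2.281.
Areal scale at 35°: h·k = 1.000 × 1.221 = 1.221.
Ratio = 2.281/1.221 ≈ 1.87.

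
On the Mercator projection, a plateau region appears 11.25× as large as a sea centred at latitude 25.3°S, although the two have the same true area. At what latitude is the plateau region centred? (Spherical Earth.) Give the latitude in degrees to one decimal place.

74.4°

For equal true areas on Mercator, apparent areas scale as sec²φ, so the ratio is cos²φ₂ / cos²φ₁.
cos²φ₂ / cos²φ₁ = 11.25  ⇒  cos φ₁ = cos 25.3° / √11.25 = 0.9041/3.354 = 0.2695.
φ₁ = arccos(0.2695) ≈ 74.4°.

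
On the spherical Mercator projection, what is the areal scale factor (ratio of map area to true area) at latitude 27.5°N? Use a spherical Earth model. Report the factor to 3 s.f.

Mercator is conformal, so the point scale is isotropic: h = k = sec φ = 1/cos φ.
Areal scale = k² = sec²φ = 1/cos²(27.5°) = 1/0.8870² = 1.271.

1.27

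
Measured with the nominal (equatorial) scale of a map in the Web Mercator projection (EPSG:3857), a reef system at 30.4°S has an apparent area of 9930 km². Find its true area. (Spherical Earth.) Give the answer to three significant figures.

7390 km²

The Mercator projection is conformal; its linear scale factor is the same in every direction and equals sec φ = 1/cos φ.
Areal scale = k² = sec²φ = 1/cos²(30.4°) = 1/0.8625² = 1.344.
True area = apparent / (areal scale) = 9930 / 1.344 ≈ 7390 km².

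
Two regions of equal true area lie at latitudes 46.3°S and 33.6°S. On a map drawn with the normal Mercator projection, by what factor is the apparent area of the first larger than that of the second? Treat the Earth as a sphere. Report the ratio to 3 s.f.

1.45

Mercator is conformal with k = sec φ, so areal scale = k² = sec²φ.
At 46.3°: sec²(46.3°) = 1/0.6909² = 2.095.
At 33.6°: sec²(33.6°) = 1/0.8329² = 1.441.
Ratio = 2.095/1.441 = cos²(33.6°)/cos²(46.3°) ≈ 1.45.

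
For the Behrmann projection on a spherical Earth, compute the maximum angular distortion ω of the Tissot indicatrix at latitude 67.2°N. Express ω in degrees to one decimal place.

The Behrmann projection is cylindrical equal-area with φ₀ = 30°. For cylindrical equal-area with standard parallel φ₀, h = cos φ / cos φ₀ and k = cos φ₀ / cos φ, so h·k = 1.
At 67.2°: h = 0.4475, k = 2.235; principal scales a = 2.235, b = 0.4475.
sin(ω/2) = (a − b)/(a + b) = 1.787/2.682 = 0.6664, so ω = 2 arcsin(0.6664) ≈ 83.6°.

83.6°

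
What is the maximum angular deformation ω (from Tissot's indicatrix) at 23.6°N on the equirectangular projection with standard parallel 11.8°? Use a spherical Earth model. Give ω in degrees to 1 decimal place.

In the equirectangular projection with standard parallel φ₀ = 11.8° (x = Rλ cos φ₀, y = Rφ), meridians are true-scale (h = 1) and the parallel scale is k = cos φ₀ / cos φ.
At 23.6°: h = 1.000, k = 1.068; principal scales a = 1.068, b = 1.000.
sin(ω/2) = (a − b)/(a + b) = 0.06821/2.068 = 0.03298, so ω = 2 arcsin(0.03298) ≈ 3.8°.

3.8°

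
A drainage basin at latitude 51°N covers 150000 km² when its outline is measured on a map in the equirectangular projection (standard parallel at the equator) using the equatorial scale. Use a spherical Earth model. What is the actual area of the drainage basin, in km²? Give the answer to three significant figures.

In the plate carrée (x = Rλ, y = Rφ), meridians are true-scale (h = 1) and parallels are stretched by k = sec φ.
Areal scale = h·k = 1 × sec φ; at 51°, h = 1.000, k = 1.589, so h·k = 1.589.
True area = apparent / (areal scale) = 150000 / 1.589 ≈ 94400 km².

94400 km²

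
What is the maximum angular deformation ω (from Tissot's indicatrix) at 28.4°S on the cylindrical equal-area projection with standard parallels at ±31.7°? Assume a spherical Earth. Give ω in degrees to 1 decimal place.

A cylindrical equal-area projection with standard parallel φ₀ has meridian scale h = cos φ / cos φ₀ and parallel scale k = cos φ₀ / cos φ (so areas are preserved, h·k = 1).
At 28.4°: h = 1.034, k = 0.9672; principal scales a = 1.034, b = 0.9672.
sin(ω/2) = (a − b)/(a + b) = 0.06668/2.001 = 0.03332, so ω = 2 arcsin(0.03332) ≈ 3.8°.

3.8°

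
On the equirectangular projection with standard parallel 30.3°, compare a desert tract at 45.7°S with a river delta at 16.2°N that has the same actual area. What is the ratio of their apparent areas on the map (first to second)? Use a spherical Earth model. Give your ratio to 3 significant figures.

1.37

With standard parallel φ₀ = 30.3°, the equirectangular projection gives x = Rλ cos φ₀, y = Rφ, so h = 1 and k = cos 30.3° / cos φ.
Areal scale at 45.7°: h·k = 1.000 × 1.236 = 1.236.
Areal scale at 16.2°: h·k = 1.000 × 0.8991 = 0.8991.
Ratio = 1.236/0.8991 ≈ 1.37.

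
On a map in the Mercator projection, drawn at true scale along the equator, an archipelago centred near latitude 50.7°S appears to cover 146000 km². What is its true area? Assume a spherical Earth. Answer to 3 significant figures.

58600 km²

Mercator is conformal, so the point scale is isotropic: h = k = sec φ = 1/cos φ.
Areal scale = k² = sec²φ = 1/cos²(50.7°) = 1/0.6334² = 2.493.
True area = apparent / (areal scale) = 146000 / 2.493 ≈ 58600 km².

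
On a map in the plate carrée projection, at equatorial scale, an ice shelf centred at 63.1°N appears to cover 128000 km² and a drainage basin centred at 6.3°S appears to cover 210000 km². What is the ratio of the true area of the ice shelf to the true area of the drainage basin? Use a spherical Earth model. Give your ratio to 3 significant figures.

0.277

On the plate carrée, areal scale = h·k = 1 × sec φ, so true area = apparent × cos φ.
True area of ice shelf: 128000 × cos(63.1°) = 128000 × 0.4524 = 57910 km².
True area of drainage basin: 210000 × cos(6.3°) = 210000 × 0.9940 = 208700 km².
Ratio = 57910 / 208700 ≈ 0.277.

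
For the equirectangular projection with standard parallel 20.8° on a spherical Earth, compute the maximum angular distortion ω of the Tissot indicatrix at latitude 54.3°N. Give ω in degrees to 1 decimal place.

26.8°

With standard parallel φ₀ = 20.8°, the equirectangular projection gives x = Rλ cos φ₀, y = Rφ, so h = 1 and k = cos 20.8° / cos φ.
At 54.3°: h = 1.000, k = 1.602; principal scales a = 1.602, b = 1.000.
sin(ω/2) = (a − b)/(a + b) = 0.6020/2.602 = 0.2314, so ω = 2 arcsin(0.2314) ≈ 26.8°.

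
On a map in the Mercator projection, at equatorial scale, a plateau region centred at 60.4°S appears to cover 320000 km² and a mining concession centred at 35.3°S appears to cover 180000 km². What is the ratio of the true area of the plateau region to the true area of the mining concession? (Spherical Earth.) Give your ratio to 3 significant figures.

Since Mercator area scale is 1/cos²φ, the true area equals the apparent area multiplied by cos²φ.
True area of plateau region: 320000 × cos²(60.4°) = 320000 × 0.2440 = 78070 km².
True area of mining concession: 180000 × cos²(35.3°) = 180000 × 0.6661 = 119900 km².
Ratio = 78070 / 119900 ≈ 0.651.

0.651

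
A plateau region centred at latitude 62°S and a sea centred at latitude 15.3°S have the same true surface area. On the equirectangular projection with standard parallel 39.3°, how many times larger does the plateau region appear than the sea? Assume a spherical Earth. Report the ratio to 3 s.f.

With standard parallel φ₀ = 39.3°, the equirectangular projection gives x = Rλ cos φ₀, y = Rφ, so h = 1 and k = cos 39.3° / cos φ.
Areal scale at 62°: h·k = 1.000 × 1.648 = 1.648.
Areal scale at 15.3°: h·k = 1.000 × 0.8023 = 0.8023.
Ratio = 1.648/0.8023 ≈ 2.05.

2.05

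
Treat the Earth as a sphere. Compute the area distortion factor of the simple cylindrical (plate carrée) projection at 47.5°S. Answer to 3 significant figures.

For the equirectangular projection with φ₀ = 0 (plate carrée), h = 1 along meridians and k = sec φ along parallels.
Areal scale = h·k = 1 × sec φ; at 47.5°, h = 1.000, k = 1.480, so h·k = 1.480.

1.48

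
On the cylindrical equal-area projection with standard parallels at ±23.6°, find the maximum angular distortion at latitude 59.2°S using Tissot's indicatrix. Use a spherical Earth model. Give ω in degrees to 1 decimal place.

63.2°

For cylindrical equal-area with standard parallel φ₀, h = cos φ / cos φ₀ and k = cos φ₀ / cos φ, so h·k = 1.
At 59.2°: h = 0.5588, k = 1.790; principal scales a = 1.790, b = 0.5588.
sin(ω/2) = (a − b)/(a + b) = 1.231/2.348 = 0.5241, so ω = 2 arcsin(0.5241) ≈ 63.2°.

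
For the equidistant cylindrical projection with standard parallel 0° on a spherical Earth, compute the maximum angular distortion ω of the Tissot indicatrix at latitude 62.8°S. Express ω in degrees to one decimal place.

For the equirectangular projection with φ₀ = 0 (plate carrée), h = 1 along meridians and k = sec φ along parallels.
At 62.8°: h = 1.000, k = 2.188; principal scales a = 2.188, b = 1.000.
sin(ω/2) = (a − b)/(a + b) = 1.188/3.188 = 0.3726, so ω = 2 arcsin(0.3726) ≈ 43.8°.

43.8°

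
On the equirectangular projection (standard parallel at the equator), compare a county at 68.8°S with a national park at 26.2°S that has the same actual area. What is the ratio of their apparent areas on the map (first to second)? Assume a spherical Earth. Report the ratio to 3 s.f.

For the equirectangular projection with φ₀ = 0 (plate carrée), h = 1 along meridians and k = sec φ along parallels.
Areal scale at 68.8°: h·k = 1.000 × 2.765 = 2.765.
Areal scale at 26.2°: h·k = 1.000 × 1.115 = 1.115.
Ratio = 2.765/1.115 ≈ 2.48.

2.48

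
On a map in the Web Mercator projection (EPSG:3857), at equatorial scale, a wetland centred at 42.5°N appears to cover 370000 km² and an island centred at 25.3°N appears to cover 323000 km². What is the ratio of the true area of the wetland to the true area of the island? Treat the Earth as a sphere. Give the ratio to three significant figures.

Mercator's areal exaggeration is sec²φ; hence true area = (apparent area) · cos²φ.
True area of wetland: 370000 × cos²(42.5°) = 370000 × 0.5436 = 201100 km².
True area of island: 323000 × cos²(25.3°) = 323000 × 0.8174 = 264000 km².
Ratio = 201100 / 264000 ≈ 0.762.

0.762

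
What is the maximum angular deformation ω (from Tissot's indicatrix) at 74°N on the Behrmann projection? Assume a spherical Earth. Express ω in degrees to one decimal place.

The Behrmann projection is cylindrical equal-area with φ₀ = 30°. Cylindrical equal-area (φ₀ = 30°): h = cos φ / cos 30° along meridians, k = cos 30° / cos φ along parallels; h·k = 1.
At 74°: h = 0.3183, k = 3.142; principal scales a = 3.142, b = 0.3183.
sin(ω/2) = (a − b)/(a + b) = 2.824/3.460 = 0.8160, so ω = 2 arcsin(0.8160) ≈ 109.4°.

109.4°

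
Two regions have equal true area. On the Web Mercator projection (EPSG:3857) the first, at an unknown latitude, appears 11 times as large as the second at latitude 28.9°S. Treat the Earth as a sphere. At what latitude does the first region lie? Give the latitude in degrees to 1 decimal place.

74.7°

For equal true areas on Mercator, apparent areas scale as sec²φ, so the ratio is cos²φ₂ / cos²φ₁.
cos²φ₂ / cos²φ₁ = 11  ⇒  cos φ₁ = cos 28.9° / √11 = 0.8755/3.317 = 0.2640.
φ₁ = arccos(0.2640) ≈ 74.7°.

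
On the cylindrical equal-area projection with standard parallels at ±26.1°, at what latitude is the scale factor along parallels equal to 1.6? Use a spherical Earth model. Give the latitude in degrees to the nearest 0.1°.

A cylindrical equal-area projection with standard parallel φ₀ has meridian scale h = cos φ / cos φ₀ and parallel scale k = cos φ₀ / cos φ (so areas are preserved, h·k = 1).
k = cos φ₀ / cos φ = 1.6  ⇒  cos φ = cos 26.1° / 1.6 = 0.5613.
φ = arccos(0.5613) ≈ 55.9°.

55.9°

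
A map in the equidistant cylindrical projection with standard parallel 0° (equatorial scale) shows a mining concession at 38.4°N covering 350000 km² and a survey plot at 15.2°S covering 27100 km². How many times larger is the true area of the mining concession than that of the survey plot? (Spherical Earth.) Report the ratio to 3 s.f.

10.5

Plate carrée has h = 1 and k = sec φ, giving areal scale sec φ; true area = (apparent area) · cos φ.
True area of mining concession: 350000 × cos(38.4°) = 350000 × 0.7837 = 274300 km².
True area of survey plot: 27100 × cos(15.2°) = 27100 × 0.9650 = 26150 km².
Ratio = 274300 / 26150 ≈ 10.5.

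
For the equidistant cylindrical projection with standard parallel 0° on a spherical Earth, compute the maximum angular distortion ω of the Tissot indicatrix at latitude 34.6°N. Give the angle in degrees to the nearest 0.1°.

11.1°

Plate carrée maps x = Rλ, y = Rφ. The meridian scale is h = 1 and the parallel scale is k = 1/cos φ = sec φ.
At 34.6°: h = 1.000, k = 1.215; principal scales a = 1.215, b = 1.000.
sin(ω/2) = (a − b)/(a + b) = 0.2149/2.215 = 0.09701, so ω = 2 arcsin(0.09701) ≈ 11.1°.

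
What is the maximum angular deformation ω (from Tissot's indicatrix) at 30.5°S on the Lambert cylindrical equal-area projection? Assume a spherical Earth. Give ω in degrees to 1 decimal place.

The Lambert cylindrical equal-area projection is the cylindrical equal-area projection with its standard parallel at the equator (φ₀ = 0). For cylindrical equal-area with standard parallel φ₀, h = cos φ / cos φ₀ and k = cos φ₀ / cos φ, so h·k = 1.
At 30.5°: h = 0.8616, k = 1.161; principal scales a = 1.161, b = 0.8616.
sin(ω/2) = (a − b)/(a + b) = 0.2990/2.022 = 0.1478, so ω = 2 arcsin(0.1478) ≈ 17.0°.

17.0°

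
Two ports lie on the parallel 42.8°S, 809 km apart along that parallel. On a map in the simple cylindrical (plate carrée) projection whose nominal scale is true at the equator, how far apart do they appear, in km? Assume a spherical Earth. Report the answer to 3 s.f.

For the equirectangular projection with φ₀ = 0 (plate carrée), h = 1 along meridians and k = sec φ along parallels.
Along the parallel, k = sec 42.8° = 1/0.7337 = 1.363.
Map distance = 809 × 1.363 ≈ 1100 km.

1100 km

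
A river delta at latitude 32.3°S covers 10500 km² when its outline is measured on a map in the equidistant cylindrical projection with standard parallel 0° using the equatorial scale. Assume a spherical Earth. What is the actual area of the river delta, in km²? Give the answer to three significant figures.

In the plate carrée (x = Rλ, y = Rφ), meridians are true-scale (h = 1) and parallels are stretched by k = sec φ.
Areal scale = h·k = 1 × sec φ; at 32.3°, h = 1.000, k = 1.183, so h·k = 1.183.
True area = apparent / (areal scale) = 10500 / 1.183 ≈ 8880 km².

8880 km²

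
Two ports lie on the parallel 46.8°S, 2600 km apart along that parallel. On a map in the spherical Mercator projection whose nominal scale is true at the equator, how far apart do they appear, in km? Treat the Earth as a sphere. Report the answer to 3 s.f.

3800 km

Mercator is conformal, so the point scale is isotropic: h = k = sec φ = 1/cos φ.
Along the parallel, k = sec 46.8° = 1/0.6845 = 1.461.
Map distance = 2600 × 1.461 ≈ 3800 km.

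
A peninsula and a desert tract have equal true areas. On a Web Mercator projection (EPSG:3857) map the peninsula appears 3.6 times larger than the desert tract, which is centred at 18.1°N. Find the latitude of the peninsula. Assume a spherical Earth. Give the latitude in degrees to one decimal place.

59.9°

For equal true areas on Mercator, apparent areas scale as sec²φ, so the ratio is cos²φ₂ / cos²φ₁.
cos²φ₂ / cos²φ₁ = 3.6  ⇒  cos φ₁ = cos 18.1° / √3.6 = 0.9505/1.897 = 0.5010.
φ₁ = arccos(0.5010) ≈ 59.9°.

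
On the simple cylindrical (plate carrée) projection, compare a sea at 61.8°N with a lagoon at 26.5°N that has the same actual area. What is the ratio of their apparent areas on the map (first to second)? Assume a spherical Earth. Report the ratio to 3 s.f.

In the plate carrée (x = Rλ, y = Rφ), meridians are true-scale (h = 1) and parallels are stretched by k = sec φ.
Areal scale at 61.8°: h·k = 1.000 × 2.116 = 2.116.
Areal scale at 26.5°: h·k = 1.000 × 1.117 = 1.117.
Ratio = 2.116/1.117 ≈ 1.89.

1.89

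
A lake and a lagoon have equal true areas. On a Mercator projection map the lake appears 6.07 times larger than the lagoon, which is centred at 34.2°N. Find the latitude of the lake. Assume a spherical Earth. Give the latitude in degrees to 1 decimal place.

On Mercator, (apparent₁)/(apparent₂) = sec²φ₁ / sec²φ₂ when true areas are equal.
cos²φ₂ / cos²φ₁ = 6.07  ⇒  cos φ₁ = cos 34.2° / √6.07 = 0.8271/2.464 = 0.3357.
φ₁ = arccos(0.3357) ≈ 70.4°.

70.4°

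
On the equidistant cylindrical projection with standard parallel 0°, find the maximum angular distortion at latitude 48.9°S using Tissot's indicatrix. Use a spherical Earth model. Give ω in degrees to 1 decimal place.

23.9°

Plate carrée maps x = Rλ, y = Rφ. The meridian scale is h = 1 and the parallel scale is k = 1/cos φ = sec φ.
At 48.9°: h = 1.000, k = 1.521; principal scales a = 1.521, b = 1.000.
sin(ω/2) = (a − b)/(a + b) = 0.5212/2.521 = 0.2067, so ω = 2 arcsin(0.2067) ≈ 23.9°.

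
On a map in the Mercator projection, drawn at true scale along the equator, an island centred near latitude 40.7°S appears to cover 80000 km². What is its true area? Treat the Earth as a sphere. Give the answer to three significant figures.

46000 km²

For Mercator, h = k = sec φ (a conformal cylindrical projection has a single point scale, 1/cos φ).
Areal scale = k² = sec²φ = 1/cos²(40.7°) = 1/0.7581² = 1.740.
True area = apparent / (areal scale) = 80000 / 1.740 ≈ 46000 km².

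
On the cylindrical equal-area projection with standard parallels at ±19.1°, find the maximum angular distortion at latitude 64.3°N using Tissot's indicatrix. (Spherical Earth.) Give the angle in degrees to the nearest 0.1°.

81.4°

For cylindrical equal-area with standard parallel φ₀, h = cos φ / cos φ₀ and k = cos φ₀ / cos φ, so h·k = 1.
At 64.3°: h = 0.4589, k = 2.179; principal scales a = 2.179, b = 0.4589.
sin(ω/2) = (a − b)/(a + b) = 1.720/2.638 = 0.6521, so ω = 2 arcsin(0.6521) ≈ 81.4°.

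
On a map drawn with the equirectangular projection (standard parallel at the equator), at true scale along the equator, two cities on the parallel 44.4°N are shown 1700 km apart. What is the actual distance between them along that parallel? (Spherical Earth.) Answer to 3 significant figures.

For the equirectangular projection with φ₀ = 0 (plate carrée), h = 1 along meridians and k = sec φ along parallels.
Along the parallel at 44.4°, map distances are exaggerated by k = sec 44.4° = 1.400.
True distance = 1700 / 1.400 = 1700 × cos 44.4° ≈ 1210 km.

1210 km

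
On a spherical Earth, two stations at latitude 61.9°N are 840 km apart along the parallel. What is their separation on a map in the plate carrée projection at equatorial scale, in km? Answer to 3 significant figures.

For the equirectangular projection with φ₀ = 0 (plate carrée), h = 1 along meridians and k = sec φ along parallels.
Along the parallel, k = sec 61.9° = 1/0.4710 = 2.123.
Map distance = 840 × 2.123 ≈ 1780 km.

1780 km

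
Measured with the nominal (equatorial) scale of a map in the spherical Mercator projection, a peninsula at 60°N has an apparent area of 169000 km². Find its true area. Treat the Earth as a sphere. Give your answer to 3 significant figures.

Mercator is conformal, so the point scale is isotropic: h = k = sec φ = 1/cos φ.
Areal scale = k² = sec²φ = 1/cos²(60°) = 1/0.5000² = 4.000.
True area = apparent / (areal scale) = 169000 / 4.000 ≈ 42300 km².

42300 km²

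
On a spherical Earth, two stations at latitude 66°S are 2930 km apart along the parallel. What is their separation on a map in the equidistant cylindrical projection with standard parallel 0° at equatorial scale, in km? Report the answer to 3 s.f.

7200 km

In the plate carrée (x = Rλ, y = Rφ), meridians are true-scale (h = 1) and parallels are stretched by k = sec φ.
Along the parallel, k = sec 66° = 1/0.4067 = 2.459.
Map distance = 2930 × 2.459 ≈ 7200 km.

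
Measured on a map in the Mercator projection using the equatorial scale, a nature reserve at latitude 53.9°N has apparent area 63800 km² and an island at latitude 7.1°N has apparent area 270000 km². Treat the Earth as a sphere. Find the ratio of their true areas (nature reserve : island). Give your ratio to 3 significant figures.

On Mercator the areal scale is sec²φ, so true area = apparent × cos²φ.
True area of nature reserve: 63800 × cos²(53.9°) = 63800 × 0.3472 = 22150 km².
True area of island: 270000 × cos²(7.1°) = 270000 × 0.9847 = 265900 km².
Ratio = 22150 / 265900 ≈ 0.0833.

0.0833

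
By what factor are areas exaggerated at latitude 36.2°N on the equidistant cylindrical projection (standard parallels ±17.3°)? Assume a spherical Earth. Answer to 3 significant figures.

1.18

With standard parallel φ₀ = 17.3°, the equirectangular projection gives x = Rλ cos φ₀, y = Rφ, so h = 1 and k = cos 17.3° / cos φ.
Areal scale = h·k = 1 × cos φ₀ / cos φ; at 36.2°, h = 1.000, k = 1.183, so h·k = 1.183.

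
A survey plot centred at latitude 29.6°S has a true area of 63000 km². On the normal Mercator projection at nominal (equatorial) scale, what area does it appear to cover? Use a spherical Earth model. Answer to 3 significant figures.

83300 km²

For Mercator, h = k = sec φ (a conformal cylindrical projection has a single point scale, 1/cos φ).
Areal scale = k² = sec²φ = 1/cos²(29.6°) = 1/0.8695² = 1.323.
Apparent area = 63000 × 1.323 ≈ 83300 km².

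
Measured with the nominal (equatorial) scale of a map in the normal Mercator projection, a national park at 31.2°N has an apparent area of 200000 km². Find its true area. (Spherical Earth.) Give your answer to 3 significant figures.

Mercator is conformal, so the point scale is isotropic: h = k = sec φ = 1/cos φ.
Areal scale = k² = sec²φ = 1/cos²(31.2°) = 1/0.8554² = 1.367.
True area = apparent / (areal scale) = 200000 / 1.367 ≈ 146000 km².

146000 km²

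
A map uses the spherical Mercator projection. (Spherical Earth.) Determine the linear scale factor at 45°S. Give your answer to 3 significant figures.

For Mercator, h = k = sec φ (a conformal cylindrical projection has a single point scale, 1/cos φ).
k = 1/cos 45° = 1/0.7071 = 1.414.

1.41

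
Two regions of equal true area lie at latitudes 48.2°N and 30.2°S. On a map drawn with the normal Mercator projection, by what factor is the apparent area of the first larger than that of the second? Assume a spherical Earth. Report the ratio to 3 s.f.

Mercator areal scale is sec²φ.
At 48.2°: sec²(48.2°) = 1/0.6665² = 2.251.
At 30.2°: sec²(30.2°) = 1/0.8643² = 1.339.
Ratio = 2.251/1.339 = cos²(30.2°)/cos²(48.2°) ≈ 1.68.

1.68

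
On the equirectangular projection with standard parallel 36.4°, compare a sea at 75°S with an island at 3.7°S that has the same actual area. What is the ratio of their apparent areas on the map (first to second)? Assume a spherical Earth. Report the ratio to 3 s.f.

3.86

In the equirectangular projection with standard parallel φ₀ = 36.4° (x = Rλ cos φ₀, y = Rφ), meridians are true-scale (h = 1) and the parallel scale is k = cos φ₀ / cos φ.
Areal scale at 75°: h·k = 1.000 × 3.110 = 3.110.
Areal scale at 3.7°: h·k = 1.000 × 0.8066 = 0.8066.
Ratio = 3.110/0.8066 ≈ 3.86.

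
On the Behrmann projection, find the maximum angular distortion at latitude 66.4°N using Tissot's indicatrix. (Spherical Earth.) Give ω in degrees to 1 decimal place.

80.8°

Behrmann is a cylindrical equal-area projection with standard parallels at ±30°. A cylindrical equal-area projection with standard parallel φ₀ has meridian scale h = cos φ / cos φ₀ and parallel scale k = cos φ₀ / cos φ (so areas are preserved, h·k = 1).
At 66.4°: h = 0.4623, k = 2.163; principal scales a = 2.163, b = 0.4623.
sin(ω/2) = (a − b)/(a + b) = 1.701/2.625 = 0.6478, so ω = 2 arcsin(0.6478) ≈ 80.8°.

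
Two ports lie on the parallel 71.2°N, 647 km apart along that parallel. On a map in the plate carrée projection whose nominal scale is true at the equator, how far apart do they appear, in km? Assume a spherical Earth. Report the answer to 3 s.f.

2010 km

For the equirectangular projection with φ₀ = 0 (plate carrée), h = 1 along meridians and k = sec φ along parallels.
Along the parallel, k = sec 71.2° = 1/0.3223 = 3.103.
Map distance = 647 × 3.103 ≈ 2010 km.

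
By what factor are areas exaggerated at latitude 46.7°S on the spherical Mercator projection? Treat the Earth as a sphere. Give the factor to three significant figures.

2.13

Mercator is conformal, so the point scale is isotropic: h = k = sec φ = 1/cos φ.
Areal scale = k² = sec²φ = 1/cos²(46.7°) = 1/0.6858² = 2.126.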